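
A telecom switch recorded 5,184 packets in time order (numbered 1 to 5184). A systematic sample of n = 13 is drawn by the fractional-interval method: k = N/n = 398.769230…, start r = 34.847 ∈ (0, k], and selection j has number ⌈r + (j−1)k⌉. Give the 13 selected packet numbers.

35, 434, 833, 1232, 1630, 2029, 2428, 2827, 3226, 3624, 4023, 4422, 4821

j=1: r + 0k = 34.847 → ⌈·⌉ = 35
j=2: r + 1k = 433.616230… → ⌈·⌉ = 434
j=3: r + 2k = 832.385461… → ⌈·⌉ = 833
j=4: r + 3k = 1231.154692… → ⌈·⌉ = 1232
j=5: r + 4k = 1629.923923… → ⌈·⌉ = 1630
j=6: r + 5k = 2028.693153… → ⌈·⌉ = 2029
j=7: r + 6k = 2427.462384… → ⌈·⌉ = 2428
j=8: r + 7k = 2826.231615… → ⌈·⌉ = 2827
j=9: r + 8k = 3225.000846… → ⌈·⌉ = 3226
j=10: r + 9k = 3623.770076… → ⌈·⌉ = 3624
j=11: r + 10k = 4022.539307… → ⌈·⌉ = 4023
j=12: r + 11k = 4421.308538… → ⌈·⌉ = 4422
j=13: r + 12k = 4820.077769… → ⌈·⌉ = 4821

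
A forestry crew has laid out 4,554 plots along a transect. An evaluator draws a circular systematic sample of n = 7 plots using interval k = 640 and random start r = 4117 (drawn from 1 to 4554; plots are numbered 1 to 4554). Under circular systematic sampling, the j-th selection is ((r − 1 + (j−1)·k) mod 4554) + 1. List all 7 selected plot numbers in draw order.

4117, 203, 843, 1483, 2123, 2763, 3403

Selection 1: 4117
Selection 2: 4117 + 640 = 4757 → 4757 − 4554 = 203
Selection 3: 203 + 640 = 843
Selection 4: 843 + 640 = 1483
Selection 5: 1483 + 640 = 2123
Selection 6: 2123 + 640 = 2763
Selection 7: 2763 + 640 = 3403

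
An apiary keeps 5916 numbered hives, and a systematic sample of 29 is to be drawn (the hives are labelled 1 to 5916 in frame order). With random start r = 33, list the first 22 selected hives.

33, 237, 441, 645, 849, 1053, 1257, 1461, 1665, 1869, 2073, 2277, 2481, 2685, 2889, 3093, 3297, 3501, 3705, 3909, 4113, 4317

k = N/n = 5916/29 = 204
hive 1: 33
hive 2: 33 + 204 = 237
hive 3: 237 + 204 = 441
hive 4: 441 + 204 = 645
hive 5: 645 + 204 = 849
hive 6: 849 + 204 = 1053
hive 7: 1053 + 204 = 1257
hive 8: 1257 + 204 = 1461
hive 9: 1461 + 204 = 1665
hive 10: 1665 + 204 = 1869
hive 11: 1869 + 204 = 2073
hive 12: 2073 + 204 = 2277
hive 13: 2277 + 204 = 2481
hive 14: 2481 + 204 = 2685
hive 15: 2685 + 204 = 2889
hive 16: 2889 + 204 = 3093
hive 17: 3093 + 204 = 3297
hive 18: 3297 + 204 = 3501
hive 19: 3501 + 204 = 3705
hive 20: 3705 + 204 = 3909
hive 21: 3909 + 204 = 4113
hive 22: 4113 + 204 = 4317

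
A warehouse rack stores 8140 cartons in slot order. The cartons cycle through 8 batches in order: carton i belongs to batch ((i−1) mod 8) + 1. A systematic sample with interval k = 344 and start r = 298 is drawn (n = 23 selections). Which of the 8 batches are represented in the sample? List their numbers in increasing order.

2

Consecutive selections differ by k = 344, so their batch numbers differ by 344 mod 8 = 0.
gcd(344, 8) = 8, so the sample visits 8/8 = 1 distinct residues mod 8.
Start 298 is batch 2; the batches hit are 2.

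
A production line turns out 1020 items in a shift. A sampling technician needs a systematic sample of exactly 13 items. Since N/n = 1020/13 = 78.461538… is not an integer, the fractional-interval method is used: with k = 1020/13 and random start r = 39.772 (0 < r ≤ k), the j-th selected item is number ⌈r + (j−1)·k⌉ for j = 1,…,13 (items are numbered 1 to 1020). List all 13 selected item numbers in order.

j=1: r + 0k = 39.772 → ⌈·⌉ = 40
j=2: r + 1k = 118.233538… → ⌈·⌉ = 119
j=3: r + 2k = 196.695076… → ⌈·⌉ = 197
j=4: r + 3k = 275.156615… → ⌈·⌉ = 276
j=5: r + 4k = 353.618153… → ⌈·⌉ = 354
j=6: r + 5k = 432.079692… → ⌈·⌉ = 433
j=7: r + 6k = 510.541230… → ⌈·⌉ = 511
j=8: r + 7k = 589.002769… → ⌈·⌉ = 590
j=9: r + 8k = 667.464307… → ⌈·⌉ = 668
j=10: r + 9k = 745.925846… → ⌈·⌉ = 746
j=11: r + 10k = 824.387384… → ⌈·⌉ = 825
j=12: r + 11k = 902.848923… → ⌈·⌉ = 903
j=13: r + 12k = 981.310461… → ⌈·⌉ = 982

40, 119, 197, 276, 354, 433, 511, 590, 668, 746, 825, 903, 982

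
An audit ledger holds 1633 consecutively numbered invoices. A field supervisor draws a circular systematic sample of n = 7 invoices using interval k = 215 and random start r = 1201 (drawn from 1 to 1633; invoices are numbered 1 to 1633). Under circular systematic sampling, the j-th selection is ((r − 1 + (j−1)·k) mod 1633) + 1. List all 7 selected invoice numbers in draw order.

Selection 1: 1201
Selection 2: 1201 + 215 = 1416
Selection 3: 1416 + 215 = 1631
Selection 4: 1631 + 215 = 1846 → 1846 − 1633 = 213
Selection 5: 213 + 215 = 428
Selection 6: 428 + 215 = 643
Selection 7: 643 + 215 = 858

1201, 1416, 1631, 213, 428, 643, 858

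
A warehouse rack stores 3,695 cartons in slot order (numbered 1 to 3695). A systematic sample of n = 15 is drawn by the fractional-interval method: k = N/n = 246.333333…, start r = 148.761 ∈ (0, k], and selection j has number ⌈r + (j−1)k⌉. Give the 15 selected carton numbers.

149, 396, 642, 888, 1135, 1381, 1627, 1874, 2120, 2366, 2613, 2859, 3105, 3352, 3598

j=1: r + 0k = 148.761 → ⌈·⌉ = 149
j=2: r + 1k = 395.094333… → ⌈·⌉ = 396
j=3: r + 2k = 641.427666… → ⌈·⌉ = 642
j=4: r + 3k = 887.761 → ⌈·⌉ = 888
j=5: r + 4k = 1134.094333… → ⌈·⌉ = 1135
j=6: r + 5k = 1380.427666… → ⌈·⌉ = 1381
j=7: r + 6k = 1626.761 → ⌈·⌉ = 1627
j=8: r + 7k = 1873.094333… → ⌈·⌉ = 1874
j=9: r + 8k = 2119.427666… → ⌈·⌉ = 2120
j=10: r + 9k = 2365.761 → ⌈·⌉ = 2366
j=11: r + 10k = 2612.094333… → ⌈·⌉ = 2613
j=12: r + 11k = 2858.427666… → ⌈·⌉ = 2859
j=13: r + 12k = 3104.761 → ⌈·⌉ = 3105
j=14: r + 13k = 3351.094333… → ⌈·⌉ = 3352
j=15: r + 14k = 3597.427666… → ⌈·⌉ = 3598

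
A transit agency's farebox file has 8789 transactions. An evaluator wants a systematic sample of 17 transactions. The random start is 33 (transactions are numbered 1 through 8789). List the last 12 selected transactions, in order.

2618, 3135, 3652, 4169, 4686, 5203, 5720, 6237, 6754, 7271, 7788, 8305

k = N/n = 8789/17 = 517
6th selection = 33 + 5×517 = 2618
7th: 2618 + 517 = 3135
8th: 3135 + 517 = 3652
9th: 3652 + 517 = 4169
10th: 4169 + 517 = 4686
11th: 4686 + 517 = 5203
12th: 5203 + 517 = 5720
13th: 5720 + 517 = 6237
14th: 6237 + 517 = 6754
15th: 6754 + 517 = 7271
16th: 7271 + 517 = 7788
17th: 7788 + 517 = 8305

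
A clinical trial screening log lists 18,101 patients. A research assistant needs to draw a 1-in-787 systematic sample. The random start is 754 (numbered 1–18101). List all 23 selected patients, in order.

754, 1541, 2328, 3115, 3902, 4689, 5476, 6263, 7050, 7837, 8624, 9411, 10198, 10985, 11772, 12559, 13346, 14133, 14920, 15707, 16494, 17281, 18068

patient 1: 754
patient 2: 754 + 787 = 1541
patient 3: 1541 + 787 = 2328
patient 4: 2328 + 787 = 3115
patient 5: 3115 + 787 = 3902
patient 6: 3902 + 787 = 4689
patient 7: 4689 + 787 = 5476
patient 8: 5476 + 787 = 6263
patient 9: 6263 + 787 = 7050
patient 10: 7050 + 787 = 7837
patient 11: 7837 + 787 = 8624
patient 12: 8624 + 787 = 9411
patient 13: 9411 + 787 = 10198
patient 14: 10198 + 787 = 10985
patient 15: 10985 + 787 = 11772
patient 16: 11772 + 787 = 12559
patient 17: 12559 + 787 = 13346
patient 18: 13346 + 787 = 14133
patient 19: 14133 + 787 = 14920
patient 20: 14920 + 787 = 15707
patient 21: 15707 + 787 = 16494
patient 22: 16494 + 787 = 17281
patient 23: 17281 + 787 = 18068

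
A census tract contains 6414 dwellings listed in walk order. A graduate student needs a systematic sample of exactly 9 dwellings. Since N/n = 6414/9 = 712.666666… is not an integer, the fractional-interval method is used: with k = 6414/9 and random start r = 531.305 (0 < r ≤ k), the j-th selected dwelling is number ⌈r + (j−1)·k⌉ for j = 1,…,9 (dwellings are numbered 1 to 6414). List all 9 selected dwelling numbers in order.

532, 1244, 1957, 2670, 3382, 4095, 4808, 5520, 6233

j=1: r + 0k = 531.305 → ⌈·⌉ = 532
j=2: r + 1k = 1243.971666… → ⌈·⌉ = 1244
j=3: r + 2k = 1956.638333… → ⌈·⌉ = 1957
j=4: r + 3k = 2669.305 → ⌈·⌉ = 2670
j=5: r + 4k = 3381.971666… → ⌈·⌉ = 3382
j=6: r + 5k = 4094.638333… → ⌈·⌉ = 4095
j=7: r + 6k = 4807.305 → ⌈·⌉ = 4808
j=8: r + 7k = 5519.971666… → ⌈·⌉ = 5520
j=9: r + 8k = 6232.638333… → ⌈·⌉ = 6233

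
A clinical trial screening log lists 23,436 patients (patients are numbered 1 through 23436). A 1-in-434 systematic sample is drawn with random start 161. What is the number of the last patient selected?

23163

k = 434
54th selection = r + (54−1)·k = 161 + 53×434 = 161 + 23002 = 23163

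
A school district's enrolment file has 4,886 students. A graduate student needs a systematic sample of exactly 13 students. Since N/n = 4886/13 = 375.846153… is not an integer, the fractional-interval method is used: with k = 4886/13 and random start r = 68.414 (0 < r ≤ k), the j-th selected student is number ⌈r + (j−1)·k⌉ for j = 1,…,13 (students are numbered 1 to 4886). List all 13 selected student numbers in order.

j=1: r + 0k = 68.414 → ⌈·⌉ = 69
j=2: r + 1k = 444.260153… → ⌈·⌉ = 445
j=3: r + 2k = 820.106307… → ⌈·⌉ = 821
j=4: r + 3k = 1195.952461… → ⌈·⌉ = 1196
j=5: r + 4k = 1571.798615… → ⌈·⌉ = 1572
j=6: r + 5k = 1947.644769… → ⌈·⌉ = 1948
j=7: r + 6k = 2323.490923… → ⌈·⌉ = 2324
j=8: r + 7k = 2699.337076… → ⌈·⌉ = 2700
j=9: r + 8k = 3075.183230… → ⌈·⌉ = 3076
j=10: r + 9k = 3451.029384… → ⌈·⌉ = 3452
j=11: r + 10k = 3826.875538… → ⌈·⌉ = 3827
j=12: r + 11k = 4202.721692… → ⌈·⌉ = 4203
j=13: r + 12k = 4578.567846… → ⌈·⌉ = 4579

69, 445, 821, 1196, 1572, 1948, 2324, 2700, 3076, 3452, 3827, 4203, 4579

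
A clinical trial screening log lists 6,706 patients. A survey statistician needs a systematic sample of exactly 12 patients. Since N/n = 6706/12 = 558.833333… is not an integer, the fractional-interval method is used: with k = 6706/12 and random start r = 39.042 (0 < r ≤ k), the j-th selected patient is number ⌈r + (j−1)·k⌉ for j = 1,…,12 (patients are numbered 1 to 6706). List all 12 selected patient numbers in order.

j=1: r + 0k = 39.042 → ⌈·⌉ = 40
j=2: r + 1k = 597.875333… → ⌈·⌉ = 598
j=3: r + 2k = 1156.708666… → ⌈·⌉ = 1157
j=4: r + 3k = 1715.542 → ⌈·⌉ = 1716
j=5: r + 4k = 2274.375333… → ⌈·⌉ = 2275
j=6: r + 5k = 2833.208666… → ⌈·⌉ = 2834
j=7: r + 6k = 3392.042 → ⌈·⌉ = 3393
j=8: r + 7k = 3950.875333… → ⌈·⌉ = 3951
j=9: r + 8k = 4509.708666… → ⌈·⌉ = 4510
j=10: r + 9k = 5068.542 → ⌈·⌉ = 5069
j=11: r + 10k = 5627.375333… → ⌈·⌉ = 5628
j=12: r + 11k = 6186.208666… → ⌈·⌉ = 6187

40, 598, 1157, 1716, 2275, 2834, 3393, 3951, 4510, 5069, 5628, 6187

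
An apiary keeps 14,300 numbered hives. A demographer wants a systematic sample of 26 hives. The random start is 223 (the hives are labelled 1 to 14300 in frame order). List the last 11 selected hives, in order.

8473, 9023, 9573, 10123, 10673, 11223, 11773, 12323, 12873, 13423, 13973

k = N/n = 14300/26 = 550
16th selection = 223 + 15×550 = 8473
17th: 8473 + 550 = 9023
18th: 9023 + 550 = 9573
19th: 9573 + 550 = 10123
20th: 10123 + 550 = 10673
21st: 10673 + 550 = 11223
22nd: 11223 + 550 = 11773
23rd: 11773 + 550 = 12323
24th: 12323 + 550 = 12873
25th: 12873 + 550 = 13423
26th: 13423 + 550 = 13973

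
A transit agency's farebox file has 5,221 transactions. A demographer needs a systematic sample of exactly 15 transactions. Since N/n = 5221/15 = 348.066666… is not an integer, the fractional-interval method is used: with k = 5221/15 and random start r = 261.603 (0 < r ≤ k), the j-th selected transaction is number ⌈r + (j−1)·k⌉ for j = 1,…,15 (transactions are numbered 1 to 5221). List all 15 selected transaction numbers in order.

j=1: r + 0k = 261.603 → ⌈·⌉ = 262
j=2: r + 1k = 609.669666… → ⌈·⌉ = 610
j=3: r + 2k = 957.736333… → ⌈·⌉ = 958
j=4: r + 3k = 1305.803 → ⌈·⌉ = 1306
j=5: r + 4k = 1653.869666… → ⌈·⌉ = 1654
j=6: r + 5k = 2001.936333… → ⌈·⌉ = 2002
j=7: r + 6k = 2350.003 → ⌈·⌉ = 2351
j=8: r + 7k = 2698.069666… → ⌈·⌉ = 2699
j=9: r + 8k = 3046.136333… → ⌈·⌉ = 3047
j=10: r + 9k = 3394.203 → ⌈·⌉ = 3395
j=11: r + 10k = 3742.269666… → ⌈·⌉ = 3743
j=12: r + 11k = 4090.336333… → ⌈·⌉ = 4091
j=13: r + 12k = 4438.403 → ⌈·⌉ = 4439
j=14: r + 13k = 4786.469666… → ⌈·⌉ = 4787
j=15: r + 14k = 5134.536333… → ⌈·⌉ = 5135

262, 610, 958, 1306, 1654, 2002, 2351, 2699, 3047, 3395, 3743, 4091, 4439, 4787, 5135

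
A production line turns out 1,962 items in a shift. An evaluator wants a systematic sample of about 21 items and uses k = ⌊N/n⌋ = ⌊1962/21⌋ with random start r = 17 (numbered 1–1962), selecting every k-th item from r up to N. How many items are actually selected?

21

k = ⌊1962/21⌋ = 93
Achieved size = ⌊(1962 − 17)/93⌋ + 1 = ⌊1945/93⌋ + 1 = 20 + 1 = 21
(last selection: 17 + 20×93 = 1877 ≤ 1962; next would be 1970 > 1962)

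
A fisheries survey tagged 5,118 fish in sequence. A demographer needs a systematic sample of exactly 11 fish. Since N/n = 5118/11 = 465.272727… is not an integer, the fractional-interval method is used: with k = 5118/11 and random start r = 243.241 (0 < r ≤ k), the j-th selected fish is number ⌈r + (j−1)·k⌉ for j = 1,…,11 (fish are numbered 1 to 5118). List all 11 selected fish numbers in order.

244, 709, 1174, 1640, 2105, 2570, 3035, 3501, 3966, 4431, 4896

j=1: r + 0k = 243.241 → ⌈·⌉ = 244
j=2: r + 1k = 708.513727… → ⌈·⌉ = 709
j=3: r + 2k = 1173.786454… → ⌈·⌉ = 1174
j=4: r + 3k = 1639.059181… → ⌈·⌉ = 1640
j=5: r + 4k = 2104.331909… → ⌈·⌉ = 2105
j=6: r + 5k = 2569.604636… → ⌈·⌉ = 2570
j=7: r + 6k = 3034.877363… → ⌈·⌉ = 3035
j=8: r + 7k = 3500.150090… → ⌈·⌉ = 3501
j=9: r + 8k = 3965.422818… → ⌈·⌉ = 3966
j=10: r + 9k = 4430.695545… → ⌈·⌉ = 4431
j=11: r + 10k = 4895.968272… → ⌈·⌉ = 4896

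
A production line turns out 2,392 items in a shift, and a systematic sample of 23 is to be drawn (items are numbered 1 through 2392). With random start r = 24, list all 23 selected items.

k = N/n = 2392/23 = 104
item 1: 24
item 2: 24 + 104 = 128
item 3: 128 + 104 = 232
item 4: 232 + 104 = 336
item 5: 336 + 104 = 440
item 6: 440 + 104 = 544
item 7: 544 + 104 = 648
item 8: 648 + 104 = 752
item 9: 752 + 104 = 856
item 10: 856 + 104 = 960
item 11: 960 + 104 = 1064
item 12: 1064 + 104 = 1168
item 13: 1168 + 104 = 1272
item 14: 1272 + 104 = 1376
item 15: 1376 + 104 = 1480
item 16: 1480 + 104 = 1584
item 17: 1584 + 104 = 1688
item 18: 1688 + 104 = 1792
item 19: 1792 + 104 = 1896
item 20: 1896 + 104 = 2000
item 21: 2000 + 104 = 2104
item 22: 2104 + 104 = 2208
item 23: 2208 + 104 = 2312

24, 128, 232, 336, 440, 544, 648, 752, 856, 960, 1064, 1168, 1272, 1376, 1480, 1584, 1688, 1792, 1896, 2000, 2104, 2208, 2312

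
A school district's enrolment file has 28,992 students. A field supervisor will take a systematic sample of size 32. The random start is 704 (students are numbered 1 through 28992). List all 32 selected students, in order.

704, 1610, 2516, 3422, 4328, 5234, 6140, 7046, 7952, 8858, 9764, 10670, 11576, 12482, 13388, 14294, 15200, 16106, 17012, 17918, 18824, 19730, 20636, 21542, 22448, 23354, 24260, 25166, 26072, 26978, 27884, 28790

k = N/n = 28992/32 = 906
student 1: 704
student 2: 704 + 906 = 1610
student 3: 1610 + 906 = 2516
student 4: 2516 + 906 = 3422
student 5: 3422 + 906 = 4328
student 6: 4328 + 906 = 5234
student 7: 5234 + 906 = 6140
student 8: 6140 + 906 = 7046
student 9: 7046 + 906 = 7952
student 10: 7952 + 906 = 8858
student 11: 8858 + 906 = 9764
student 12: 9764 + 906 = 10670
student 13: 10670 + 906 = 11576
student 14: 11576 + 906 = 12482
student 15: 12482 + 906 = 13388
student 16: 13388 + 906 = 14294
student 17: 14294 + 906 = 15200
student 18: 15200 + 906 = 16106
student 19: 16106 + 906 = 17012
student 20: 17012 + 906 = 17918
student 21: 17918 + 906 = 18824
student 22: 18824 + 906 = 19730
student 23: 19730 + 906 = 20636
student 24: 20636 + 906 = 21542
student 25: 21542 + 906 = 22448
student 26: 22448 + 906 = 23354
student 27: 23354 + 906 = 24260
student 28: 24260 + 906 = 25166
student 29: 25166 + 906 = 26072
student 30: 26072 + 906 = 26978
student 31: 26978 + 906 = 27884
student 32: 27884 + 906 = 28790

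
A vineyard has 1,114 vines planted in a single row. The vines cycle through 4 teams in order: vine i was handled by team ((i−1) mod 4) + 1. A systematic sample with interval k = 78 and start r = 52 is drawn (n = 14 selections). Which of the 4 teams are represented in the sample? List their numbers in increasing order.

Consecutive selections differ by k = 78, so their team numbers differ by 78 mod 4 = 2.
gcd(78, 4) = 2, so the sample visits 4/2 = 2 distinct residues mod 4.
Start 52 is team 4; the teams hit are 2, 4.

2, 4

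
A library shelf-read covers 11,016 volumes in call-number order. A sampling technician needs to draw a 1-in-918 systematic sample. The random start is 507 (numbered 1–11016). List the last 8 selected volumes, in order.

4179, 5097, 6015, 6933, 7851, 8769, 9687, 10605

5th selection = 507 + 4×918 = 4179
6th: 4179 + 918 = 5097
7th: 5097 + 918 = 6015
8th: 6015 + 918 = 6933
9th: 6933 + 918 = 7851
10th: 7851 + 918 = 8769
11th: 8769 + 918 = 9687
12th: 9687 + 918 = 10605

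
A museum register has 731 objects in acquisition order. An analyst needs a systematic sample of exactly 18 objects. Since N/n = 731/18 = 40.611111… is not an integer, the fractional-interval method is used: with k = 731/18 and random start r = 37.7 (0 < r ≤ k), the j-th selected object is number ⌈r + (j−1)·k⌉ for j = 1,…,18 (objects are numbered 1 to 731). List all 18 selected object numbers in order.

38, 79, 119, 160, 201, 241, 282, 322, 363, 404, 444, 485, 526, 566, 607, 647, 688, 729

j=1: r + 0k = 37.7 → ⌈·⌉ = 38
j=2: r + 1k = 78.311111… → ⌈·⌉ = 79
j=3: r + 2k = 118.922222… → ⌈·⌉ = 119
j=4: r + 3k = 159.533333… → ⌈·⌉ = 160
j=5: r + 4k = 200.144444… → ⌈·⌉ = 201
j=6: r + 5k = 240.755555… → ⌈·⌉ = 241
j=7: r + 6k = 281.366666… → ⌈·⌉ = 282
j=8: r + 7k = 321.977777… → ⌈·⌉ = 322
j=9: r + 8k = 362.588888… → ⌈·⌉ = 363
j=10: r + 9k = 403.2 → ⌈·⌉ = 404
j=11: r + 10k = 443.811111… → ⌈·⌉ = 444
j=12: r + 11k = 484.422222… → ⌈·⌉ = 485
j=13: r + 12k = 525.033333… → ⌈·⌉ = 526
j=14: r + 13k = 565.644444… → ⌈·⌉ = 566
j=15: r + 14k = 606.255555… → ⌈·⌉ = 607
j=16: r + 15k = 646.866666… → ⌈·⌉ = 647
j=17: r + 16k = 687.477777… → ⌈·⌉ = 688
j=18: r + 17k = 728.088888… → ⌈·⌉ = 729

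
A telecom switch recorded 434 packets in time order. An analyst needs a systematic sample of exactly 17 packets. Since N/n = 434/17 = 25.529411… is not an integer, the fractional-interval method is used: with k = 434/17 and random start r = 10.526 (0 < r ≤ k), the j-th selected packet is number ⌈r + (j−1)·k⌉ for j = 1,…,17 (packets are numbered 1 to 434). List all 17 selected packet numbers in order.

j=1: r + 0k = 10.526 → ⌈·⌉ = 11
j=2: r + 1k = 36.055411… → ⌈·⌉ = 37
j=3: r + 2k = 61.584823… → ⌈·⌉ = 62
j=4: r + 3k = 87.114235… → ⌈·⌉ = 88
j=5: r + 4k = 112.643647… → ⌈·⌉ = 113
j=6: r + 5k = 138.173058… → ⌈·⌉ = 139
j=7: r + 6k = 163.702470… → ⌈·⌉ = 164
j=8: r + 7k = 189.231882… → ⌈·⌉ = 190
j=9: r + 8k = 214.761294… → ⌈·⌉ = 215
j=10: r + 9k = 240.290705… → ⌈·⌉ = 241
j=11: r + 10k = 265.820117… → ⌈·⌉ = 266
j=12: r + 11k = 291.349529… → ⌈·⌉ = 292
j=13: r + 12k = 316.878941… → ⌈·⌉ = 317
j=14: r + 13k = 342.408352… → ⌈·⌉ = 343
j=15: r + 14k = 367.937764… → ⌈·⌉ = 368
j=16: r + 15k = 393.467176… → ⌈·⌉ = 394
j=17: r + 16k = 418.996588… → ⌈·⌉ = 419

11, 37, 62, 88, 113, 139, 164, 190, 215, 241, 266, 292, 317, 343, 368, 394, 419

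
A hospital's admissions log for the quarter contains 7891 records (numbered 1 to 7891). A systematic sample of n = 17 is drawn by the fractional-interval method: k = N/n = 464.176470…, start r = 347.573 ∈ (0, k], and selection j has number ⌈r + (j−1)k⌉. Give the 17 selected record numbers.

j=1: r + 0k = 347.573 → ⌈·⌉ = 348
j=2: r + 1k = 811.749470… → ⌈·⌉ = 812
j=3: r + 2k = 1275.925941… → ⌈·⌉ = 1276
j=4: r + 3k = 1740.102411… → ⌈·⌉ = 1741
j=5: r + 4k = 2204.278882… → ⌈·⌉ = 2205
j=6: r + 5k = 2668.455352… → ⌈·⌉ = 2669
j=7: r + 6k = 3132.631823… → ⌈·⌉ = 3133
j=8: r + 7k = 3596.808294… → ⌈·⌉ = 3597
j=9: r + 8k = 4060.984764… → ⌈·⌉ = 4061
j=10: r + 9k = 4525.161235… → ⌈·⌉ = 4526
j=11: r + 10k = 4989.337705… → ⌈·⌉ = 4990
j=12: r + 11k = 5453.514176… → ⌈·⌉ = 5454
j=13: r + 12k = 5917.690647… → ⌈·⌉ = 5918
j=14: r + 13k = 6381.867117… → ⌈·⌉ = 6382
j=15: r + 14k = 6846.043588… → ⌈·⌉ = 6847
j=16: r + 15k = 7310.220058… → ⌈·⌉ = 7311
j=17: r + 16k = 7774.396529… → ⌈·⌉ = 7775

348, 812, 1276, 1741, 2205, 2669, 3133, 3597, 4061, 4526, 4990, 5454, 5918, 6382, 6847, 7311, 7775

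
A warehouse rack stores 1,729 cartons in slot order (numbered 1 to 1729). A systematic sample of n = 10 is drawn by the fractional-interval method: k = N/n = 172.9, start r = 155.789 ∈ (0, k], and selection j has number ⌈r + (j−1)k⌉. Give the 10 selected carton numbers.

156, 329, 502, 675, 848, 1021, 1194, 1367, 1539, 1712

j=1: r + 0k = 155.789 → ⌈·⌉ = 156
j=2: r + 1k = 328.689 → ⌈·⌉ = 329
j=3: r + 2k = 501.589 → ⌈·⌉ = 502
j=4: r + 3k = 674.489 → ⌈·⌉ = 675
j=5: r + 4k = 847.389 → ⌈·⌉ = 848
j=6: r + 5k = 1020.289 → ⌈·⌉ = 1021
j=7: r + 6k = 1193.189 → ⌈·⌉ = 1194
j=8: r + 7k = 1366.089 → ⌈·⌉ = 1367
j=9: r + 8k = 1538.989 → ⌈·⌉ = 1539
j=10: r + 9k = 1711.889 → ⌈·⌉ = 1712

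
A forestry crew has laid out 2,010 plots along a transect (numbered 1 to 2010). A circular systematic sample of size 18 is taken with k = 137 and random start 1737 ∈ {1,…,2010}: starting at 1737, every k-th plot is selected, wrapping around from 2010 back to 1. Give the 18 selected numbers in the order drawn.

1737, 1874, 1, 138, 275, 412, 549, 686, 823, 960, 1097, 1234, 1371, 1508, 1645, 1782, 1919, 46

Selection 1: 1737
Selection 2: 1737 + 137 = 1874
Selection 3: 1874 + 137 = 2011 → 2011 − 2010 = 1
Selection 4: 1 + 137 = 138
Selection 5: 138 + 137 = 275
Selection 6: 275 + 137 = 412
Selection 7: 412 + 137 = 549
Selection 8: 549 + 137 = 686
Selection 9: 686 + 137 = 823
Selection 10: 823 + 137 = 960
Selection 11: 960 + 137 = 1097
Selection 12: 1097 + 137 = 1234
Selection 13: 1234 + 137 = 1371
Selection 14: 1371 + 137 = 1508
Selection 15: 1508 + 137 = 1645
Selection 16: 1645 + 137 = 1782
Selection 17: 1782 + 137 = 1919
Selection 18: 1919 + 137 = 2056 → 2056 − 2010 = 46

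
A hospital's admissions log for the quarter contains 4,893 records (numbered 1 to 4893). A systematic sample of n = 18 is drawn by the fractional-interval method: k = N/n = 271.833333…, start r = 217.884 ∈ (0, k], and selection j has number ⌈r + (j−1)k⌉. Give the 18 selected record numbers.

218, 490, 762, 1034, 1306, 1578, 1849, 2121, 2393, 2665, 2937, 3209, 3480, 3752, 4024, 4296, 4568, 4840

j=1: r + 0k = 217.884 → ⌈·⌉ = 218
j=2: r + 1k = 489.717333… → ⌈·⌉ = 490
j=3: r + 2k = 761.550666… → ⌈·⌉ = 762
j=4: r + 3k = 1033.384 → ⌈·⌉ = 1034
j=5: r + 4k = 1305.217333… → ⌈·⌉ = 1306
j=6: r + 5k = 1577.050666… → ⌈·⌉ = 1578
j=7: r + 6k = 1848.884 → ⌈·⌉ = 1849
j=8: r + 7k = 2120.717333… → ⌈·⌉ = 2121
j=9: r + 8k = 2392.550666… → ⌈·⌉ = 2393
j=10: r + 9k = 2664.384 → ⌈·⌉ = 2665
j=11: r + 10k = 2936.217333… → ⌈·⌉ = 2937
j=12: r + 11k = 3208.050666… → ⌈·⌉ = 3209
j=13: r + 12k = 3479.884 → ⌈·⌉ = 3480
j=14: r + 13k = 3751.717333… → ⌈·⌉ = 3752
j=15: r + 14k = 4023.550666… → ⌈·⌉ = 4024
j=16: r + 15k = 4295.384 → ⌈·⌉ = 4296
j=17: r + 16k = 4567.217333… → ⌈·⌉ = 4568
j=18: r + 17k = 4839.050666… → ⌈·⌉ = 4840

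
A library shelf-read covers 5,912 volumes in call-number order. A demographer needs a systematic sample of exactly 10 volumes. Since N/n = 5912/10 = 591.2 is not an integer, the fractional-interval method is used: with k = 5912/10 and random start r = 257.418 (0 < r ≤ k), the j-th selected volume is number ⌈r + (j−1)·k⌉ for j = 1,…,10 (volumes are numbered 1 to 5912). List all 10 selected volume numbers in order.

j=1: r + 0k = 257.418 → ⌈·⌉ = 258
j=2: r + 1k = 848.618 → ⌈·⌉ = 849
j=3: r + 2k = 1439.818 → ⌈·⌉ = 1440
j=4: r + 3k = 2031.018 → ⌈·⌉ = 2032
j=5: r + 4k = 2622.218 → ⌈·⌉ = 2623
j=6: r + 5k = 3213.418 → ⌈·⌉ = 3214
j=7: r + 6k = 3804.618 → ⌈·⌉ = 3805
j=8: r + 7k = 4395.818 → ⌈·⌉ = 4396
j=9: r + 8k = 4987.018 → ⌈·⌉ = 4988
j=10: r + 9k = 5578.218 → ⌈·⌉ = 5579

258, 849, 1440, 2032, 2623, 3214, 3805, 4396, 4988, 5579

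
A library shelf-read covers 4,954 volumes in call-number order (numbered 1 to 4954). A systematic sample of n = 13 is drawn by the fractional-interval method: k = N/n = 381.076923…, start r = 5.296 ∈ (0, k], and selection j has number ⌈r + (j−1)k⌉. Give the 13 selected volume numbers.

6, 387, 768, 1149, 1530, 1911, 2292, 2673, 3054, 3435, 3817, 4198, 4579

j=1: r + 0k = 5.296 → ⌈·⌉ = 6
j=2: r + 1k = 386.372923… → ⌈·⌉ = 387
j=3: r + 2k = 767.449846… → ⌈·⌉ = 768
j=4: r + 3k = 1148.526769… → ⌈·⌉ = 1149
j=5: r + 4k = 1529.603692… → ⌈·⌉ = 1530
j=6: r + 5k = 1910.680615… → ⌈·⌉ = 1911
j=7: r + 6k = 2291.757538… → ⌈·⌉ = 2292
j=8: r + 7k = 2672.834461… → ⌈·⌉ = 2673
j=9: r + 8k = 3053.911384… → ⌈·⌉ = 3054
j=10: r + 9k = 3434.988307… → ⌈·⌉ = 3435
j=11: r + 10k = 3816.065230… → ⌈·⌉ = 3817
j=12: r + 11k = 4197.142153… → ⌈·⌉ = 4198
j=13: r + 12k = 4578.219076… → ⌈·⌉ = 4579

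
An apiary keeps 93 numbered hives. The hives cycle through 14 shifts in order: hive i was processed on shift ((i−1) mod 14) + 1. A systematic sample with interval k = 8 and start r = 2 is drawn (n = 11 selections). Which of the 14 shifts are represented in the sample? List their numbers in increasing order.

2, 4, 6, 8, 10, 12, 14

Consecutive selections differ by k = 8, so their shift numbers differ by 8 mod 14 = 8.
gcd(8, 14) = 2, so the sample visits 14/2 = 7 distinct residues mod 14.
Start 2 is shift 2; the shifts hit are 2, 4, 6, 8, 10, 12, 14.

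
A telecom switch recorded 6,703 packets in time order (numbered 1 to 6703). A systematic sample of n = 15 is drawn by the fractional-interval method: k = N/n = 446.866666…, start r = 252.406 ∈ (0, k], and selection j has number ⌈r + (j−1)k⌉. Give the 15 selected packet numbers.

j=1: r + 0k = 252.406 → ⌈·⌉ = 253
j=2: r + 1k = 699.272666… → ⌈·⌉ = 700
j=3: r + 2k = 1146.139333… → ⌈·⌉ = 1147
j=4: r + 3k = 1593.006 → ⌈·⌉ = 1594
j=5: r + 4k = 2039.872666… → ⌈·⌉ = 2040
j=6: r + 5k = 2486.739333… → ⌈·⌉ = 2487
j=7: r + 6k = 2933.606 → ⌈·⌉ = 2934
j=8: r + 7k = 3380.472666… → ⌈·⌉ = 3381
j=9: r + 8k = 3827.339333… → ⌈·⌉ = 3828
j=10: r + 9k = 4274.206 → ⌈·⌉ = 4275
j=11: r + 10k = 4721.072666… → ⌈·⌉ = 4722
j=12: r + 11k = 5167.939333… → ⌈·⌉ = 5168
j=13: r + 12k = 5614.806 → ⌈·⌉ = 5615
j=14: r + 13k = 6061.672666… → ⌈·⌉ = 6062
j=15: r + 14k = 6508.539333… → ⌈·⌉ = 6509

253, 700, 1147, 1594, 2040, 2487, 2934, 3381, 3828, 4275, 4722, 5168, 5615, 6062, 6509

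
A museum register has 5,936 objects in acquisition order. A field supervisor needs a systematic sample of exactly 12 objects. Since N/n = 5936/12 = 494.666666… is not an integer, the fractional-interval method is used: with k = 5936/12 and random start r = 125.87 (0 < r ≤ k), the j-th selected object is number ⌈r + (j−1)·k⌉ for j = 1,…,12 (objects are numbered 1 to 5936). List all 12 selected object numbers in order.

j=1: r + 0k = 125.87 → ⌈·⌉ = 126
j=2: r + 1k = 620.536666… → ⌈·⌉ = 621
j=3: r + 2k = 1115.203333… → ⌈·⌉ = 1116
j=4: r + 3k = 1609.87 → ⌈·⌉ = 1610
j=5: r + 4k = 2104.536666… → ⌈·⌉ = 2105
j=6: r + 5k = 2599.203333… → ⌈·⌉ = 2600
j=7: r + 6k = 3093.87 → ⌈·⌉ = 3094
j=8: r + 7k = 3588.536666… → ⌈·⌉ = 3589
j=9: r + 8k = 4083.203333… → ⌈·⌉ = 4084
j=10: r + 9k = 4577.87 → ⌈·⌉ = 4578
j=11: r + 10k = 5072.536666… → ⌈·⌉ = 5073
j=12: r + 11k = 5567.203333… → ⌈·⌉ = 5568

126, 621, 1116, 1610, 2105, 2600, 3094, 3589, 4084, 4578, 5073, 5568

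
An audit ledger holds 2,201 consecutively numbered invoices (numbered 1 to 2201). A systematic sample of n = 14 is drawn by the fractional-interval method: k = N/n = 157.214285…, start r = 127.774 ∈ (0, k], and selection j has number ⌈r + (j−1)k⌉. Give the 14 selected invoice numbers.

128, 285, 443, 600, 757, 914, 1072, 1229, 1386, 1543, 1700, 1858, 2015, 2172

j=1: r + 0k = 127.774 → ⌈·⌉ = 128
j=2: r + 1k = 284.988285… → ⌈·⌉ = 285
j=3: r + 2k = 442.202571… → ⌈·⌉ = 443
j=4: r + 3k = 599.416857… → ⌈·⌉ = 600
j=5: r + 4k = 756.631142… → ⌈·⌉ = 757
j=6: r + 5k = 913.845428… → ⌈·⌉ = 914
j=7: r + 6k = 1071.059714… → ⌈·⌉ = 1072
j=8: r + 7k = 1228.274 → ⌈·⌉ = 1229
j=9: r + 8k = 1385.488285… → ⌈·⌉ = 1386
j=10: r + 9k = 1542.702571… → ⌈·⌉ = 1543
j=11: r + 10k = 1699.916857… → ⌈·⌉ = 1700
j=12: r + 11k = 1857.131142… → ⌈·⌉ = 1858
j=13: r + 12k = 2014.345428… → ⌈·⌉ = 2015
j=14: r + 13k = 2171.559714… → ⌈·⌉ = 2172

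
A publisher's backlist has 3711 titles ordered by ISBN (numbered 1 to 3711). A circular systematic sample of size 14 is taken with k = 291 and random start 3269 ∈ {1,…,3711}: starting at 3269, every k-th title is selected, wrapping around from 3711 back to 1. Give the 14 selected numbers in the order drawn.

Selection 1: 3269
Selection 2: 3269 + 291 = 3560
Selection 3: 3560 + 291 = 3851 → 3851 − 3711 = 140
Selection 4: 140 + 291 = 431
Selection 5: 431 + 291 = 722
Selection 6: 722 + 291 = 1013
Selection 7: 1013 + 291 = 1304
Selection 8: 1304 + 291 = 1595
Selection 9: 1595 + 291 = 1886
Selection 10: 1886 + 291 = 2177
Selection 11: 2177 + 291 = 2468
Selection 12: 2468 + 291 = 2759
Selection 13: 2759 + 291 = 3050
Selection 14: 3050 + 291 = 3341

3269, 3560, 140, 431, 722, 1013, 1304, 1595, 1886, 2177, 2468, 2759, 3050, 3341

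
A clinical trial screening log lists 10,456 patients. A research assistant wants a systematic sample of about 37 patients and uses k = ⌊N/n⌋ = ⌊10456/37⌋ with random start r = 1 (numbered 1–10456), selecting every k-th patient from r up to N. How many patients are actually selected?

k = ⌊10456/37⌋ = 282
Achieved size = ⌊(10456 − 1)/282⌋ + 1 = ⌊10455/282⌋ + 1 = 37 + 1 = 38
(last selection: 1 + 37×282 = 10435 ≤ 10456; next would be 10717 > 10456)

38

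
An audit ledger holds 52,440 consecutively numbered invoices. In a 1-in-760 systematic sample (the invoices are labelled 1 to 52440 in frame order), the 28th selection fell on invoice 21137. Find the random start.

617

k = 760
r = 21137 − (28−1)×760 = 21137 − 20520 = 617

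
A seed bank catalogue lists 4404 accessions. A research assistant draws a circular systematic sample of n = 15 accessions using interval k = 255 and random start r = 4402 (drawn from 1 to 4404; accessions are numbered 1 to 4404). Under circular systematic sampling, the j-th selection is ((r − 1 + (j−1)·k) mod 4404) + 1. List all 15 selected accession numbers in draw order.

Selection 1: 4402
Selection 2: 4402 + 255 = 4657 → 4657 − 4404 = 253
Selection 3: 253 + 255 = 508
Selection 4: 508 + 255 = 763
Selection 5: 763 + 255 = 1018
Selection 6: 1018 + 255 = 1273
Selection 7: 1273 + 255 = 1528
Selection 8: 1528 + 255 = 1783
Selection 9: 1783 + 255 = 2038
Selection 10: 2038 + 255 = 2293
Selection 11: 2293 + 255 = 2548
Selection 12: 2548 + 255 = 2803
Selection 13: 2803 + 255 = 3058
Selection 14: 3058 + 255 = 3313
Selection 15: 3313 + 255 = 3568

4402, 253, 508, 763, 1018, 1273, 1528, 1783, 2038, 2293, 2548, 2803, 3058, 3313, 3568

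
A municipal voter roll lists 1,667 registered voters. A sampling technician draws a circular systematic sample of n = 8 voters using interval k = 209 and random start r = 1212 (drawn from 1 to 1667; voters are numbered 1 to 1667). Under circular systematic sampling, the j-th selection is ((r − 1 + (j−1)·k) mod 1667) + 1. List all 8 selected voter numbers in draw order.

Selection 1: 1212
Selection 2: 1212 + 209 = 1421
Selection 3: 1421 + 209 = 1630
Selection 4: 1630 + 209 = 1839 → 1839 − 1667 = 172
Selection 5: 172 + 209 = 381
Selection 6: 381 + 209 = 590
Selection 7: 590 + 209 = 799
Selection 8: 799 + 209 = 1008

1212, 1421, 1630, 172, 381, 590, 799, 1008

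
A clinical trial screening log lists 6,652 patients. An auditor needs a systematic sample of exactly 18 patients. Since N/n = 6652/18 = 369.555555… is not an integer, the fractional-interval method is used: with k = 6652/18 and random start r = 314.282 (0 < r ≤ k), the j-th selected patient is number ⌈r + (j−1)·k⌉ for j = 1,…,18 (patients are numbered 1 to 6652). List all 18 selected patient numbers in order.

315, 684, 1054, 1423, 1793, 2163, 2532, 2902, 3271, 3641, 4010, 4380, 4749, 5119, 5489, 5858, 6228, 6597

j=1: r + 0k = 314.282 → ⌈·⌉ = 315
j=2: r + 1k = 683.837555… → ⌈·⌉ = 684
j=3: r + 2k = 1053.393111… → ⌈·⌉ = 1054
j=4: r + 3k = 1422.948666… → ⌈·⌉ = 1423
j=5: r + 4k = 1792.504222… → ⌈·⌉ = 1793
j=6: r + 5k = 2162.059777… → ⌈·⌉ = 2163
j=7: r + 6k = 2531.615333… → ⌈·⌉ = 2532
j=8: r + 7k = 2901.170888… → ⌈·⌉ = 2902
j=9: r + 8k = 3270.726444… → ⌈·⌉ = 3271
j=10: r + 9k = 3640.282 → ⌈·⌉ = 3641
j=11: r + 10k = 4009.837555… → ⌈·⌉ = 4010
j=12: r + 11k = 4379.393111… → ⌈·⌉ = 4380
j=13: r + 12k = 4748.948666… → ⌈·⌉ = 4749
j=14: r + 13k = 5118.504222… → ⌈·⌉ = 5119
j=15: r + 14k = 5488.059777… → ⌈·⌉ = 5489
j=16: r + 15k = 5857.615333… → ⌈·⌉ = 5858
j=17: r + 16k = 6227.170888… → ⌈·⌉ = 6228
j=18: r + 17k = 6596.726444… → ⌈·⌉ = 6597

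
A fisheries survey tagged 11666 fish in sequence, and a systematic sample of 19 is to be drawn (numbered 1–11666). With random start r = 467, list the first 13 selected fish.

k = N/n = 11666/19 = 614
fish 1: 467
fish 2: 467 + 614 = 1081
fish 3: 1081 + 614 = 1695
fish 4: 1695 + 614 = 2309
fish 5: 2309 + 614 = 2923
fish 6: 2923 + 614 = 3537
fish 7: 3537 + 614 = 4151
fish 8: 4151 + 614 = 4765
fish 9: 4765 + 614 = 5379
fish 10: 5379 + 614 = 5993
fish 11: 5993 + 614 = 6607
fish 12: 6607 + 614 = 7221
fish 13: 7221 + 614 = 7835

467, 1081, 1695, 2309, 2923, 3537, 4151, 4765, 5379, 5993, 6607, 7221, 7835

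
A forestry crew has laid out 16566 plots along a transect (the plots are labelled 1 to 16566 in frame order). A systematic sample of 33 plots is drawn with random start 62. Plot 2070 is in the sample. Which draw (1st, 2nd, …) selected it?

5

k = 16566/33 = 502
position = (2070 − 62)/502 + 1 = 2008/502 + 1 = 4 + 1 = 5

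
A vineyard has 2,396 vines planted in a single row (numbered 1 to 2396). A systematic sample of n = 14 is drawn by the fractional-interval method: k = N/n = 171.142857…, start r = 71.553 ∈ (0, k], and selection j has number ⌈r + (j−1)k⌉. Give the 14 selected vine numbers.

72, 243, 414, 585, 757, 928, 1099, 1270, 1441, 1612, 1783, 1955, 2126, 2297

j=1: r + 0k = 71.553 → ⌈·⌉ = 72
j=2: r + 1k = 242.695857… → ⌈·⌉ = 243
j=3: r + 2k = 413.838714… → ⌈·⌉ = 414
j=4: r + 3k = 584.981571… → ⌈·⌉ = 585
j=5: r + 4k = 756.124428… → ⌈·⌉ = 757
j=6: r + 5k = 927.267285… → ⌈·⌉ = 928
j=7: r + 6k = 1098.410142… → ⌈·⌉ = 1099
j=8: r + 7k = 1269.553 → ⌈·⌉ = 1270
j=9: r + 8k = 1440.695857… → ⌈·⌉ = 1441
j=10: r + 9k = 1611.838714… → ⌈·⌉ = 1612
j=11: r + 10k = 1782.981571… → ⌈·⌉ = 1783
j=12: r + 11k = 1954.124428… → ⌈·⌉ = 1955
j=13: r + 12k = 2125.267285… → ⌈·⌉ = 2126
j=14: r + 13k = 2296.410142… → ⌈·⌉ = 2297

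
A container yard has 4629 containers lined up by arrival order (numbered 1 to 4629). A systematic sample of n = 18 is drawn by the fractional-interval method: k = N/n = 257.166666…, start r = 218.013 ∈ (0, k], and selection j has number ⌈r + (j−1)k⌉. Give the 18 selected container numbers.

j=1: r + 0k = 218.013 → ⌈·⌉ = 219
j=2: r + 1k = 475.179666… → ⌈·⌉ = 476
j=3: r + 2k = 732.346333… → ⌈·⌉ = 733
j=4: r + 3k = 989.513 → ⌈·⌉ = 990
j=5: r + 4k = 1246.679666… → ⌈·⌉ = 1247
j=6: r + 5k = 1503.846333… → ⌈·⌉ = 1504
j=7: r + 6k = 1761.013 → ⌈·⌉ = 1762
j=8: r + 7k = 2018.179666… → ⌈·⌉ = 2019
j=9: r + 8k = 2275.346333… → ⌈·⌉ = 2276
j=10: r + 9k = 2532.513 → ⌈·⌉ = 2533
j=11: r + 10k = 2789.679666… → ⌈·⌉ = 2790
j=12: r + 11k = 3046.846333… → ⌈·⌉ = 3047
j=13: r + 12k = 3304.013 → ⌈·⌉ = 3305
j=14: r + 13k = 3561.179666… → ⌈·⌉ = 3562
j=15: r + 14k = 3818.346333… → ⌈·⌉ = 3819
j=16: r + 15k = 4075.513 → ⌈·⌉ = 4076
j=17: r + 16k = 4332.679666… → ⌈·⌉ = 4333
j=18: r + 17k = 4589.846333… → ⌈·⌉ = 4590

219, 476, 733, 990, 1247, 1504, 1762, 2019, 2276, 2533, 2790, 3047, 3305, 3562, 3819, 4076, 4333, 4590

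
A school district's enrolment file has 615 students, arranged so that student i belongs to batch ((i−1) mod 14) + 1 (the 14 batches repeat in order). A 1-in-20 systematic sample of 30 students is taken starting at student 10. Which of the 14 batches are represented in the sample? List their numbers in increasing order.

Consecutive selections differ by k = 20, so their batch numbers differ by 20 mod 14 = 6.
gcd(20, 14) = 2, so the sample visits 14/2 = 7 distinct residues mod 14.
Start 10 is batch 10; the batches hit are 2, 4, 6, 8, 10, 12, 14.

2, 4, 6, 8, 10, 12, 14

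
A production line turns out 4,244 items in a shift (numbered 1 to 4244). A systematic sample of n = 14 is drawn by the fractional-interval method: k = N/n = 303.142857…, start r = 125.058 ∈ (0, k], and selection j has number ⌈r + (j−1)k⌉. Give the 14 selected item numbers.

j=1: r + 0k = 125.058 → ⌈·⌉ = 126
j=2: r + 1k = 428.200857… → ⌈·⌉ = 429
j=3: r + 2k = 731.343714… → ⌈·⌉ = 732
j=4: r + 3k = 1034.486571… → ⌈·⌉ = 1035
j=5: r + 4k = 1337.629428… → ⌈·⌉ = 1338
j=6: r + 5k = 1640.772285… → ⌈·⌉ = 1641
j=7: r + 6k = 1943.915142… → ⌈·⌉ = 1944
j=8: r + 7k = 2247.058 → ⌈·⌉ = 2248
j=9: r + 8k = 2550.200857… → ⌈·⌉ = 2551
j=10: r + 9k = 2853.343714… → ⌈·⌉ = 2854
j=11: r + 10k = 3156.486571… → ⌈·⌉ = 3157
j=12: r + 11k = 3459.629428… → ⌈·⌉ = 3460
j=13: r + 12k = 3762.772285… → ⌈·⌉ = 3763
j=14: r + 13k = 4065.915142… → ⌈·⌉ = 4066

126, 429, 732, 1035, 1338, 1641, 1944, 2248, 2551, 2854, 3157, 3460, 3763, 4066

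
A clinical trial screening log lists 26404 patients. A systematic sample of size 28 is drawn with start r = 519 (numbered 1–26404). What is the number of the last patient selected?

25980

k = 26404/28 = 943
28th selection = r + (28−1)·k = 519 + 27×943 = 519 + 25461 = 25980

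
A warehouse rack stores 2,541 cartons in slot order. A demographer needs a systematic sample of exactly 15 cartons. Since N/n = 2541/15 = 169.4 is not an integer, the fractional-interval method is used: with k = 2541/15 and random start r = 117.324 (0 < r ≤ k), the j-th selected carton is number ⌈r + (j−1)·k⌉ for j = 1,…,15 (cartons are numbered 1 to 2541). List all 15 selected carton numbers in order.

118, 287, 457, 626, 795, 965, 1134, 1304, 1473, 1642, 1812, 1981, 2151, 2320, 2489

j=1: r + 0k = 117.324 → ⌈·⌉ = 118
j=2: r + 1k = 286.724 → ⌈·⌉ = 287
j=3: r + 2k = 456.124 → ⌈·⌉ = 457
j=4: r + 3k = 625.524 → ⌈·⌉ = 626
j=5: r + 4k = 794.924 → ⌈·⌉ = 795
j=6: r + 5k = 964.324 → ⌈·⌉ = 965
j=7: r + 6k = 1133.724 → ⌈·⌉ = 1134
j=8: r + 7k = 1303.124 → ⌈·⌉ = 1304
j=9: r + 8k = 1472.524 → ⌈·⌉ = 1473
j=10: r + 9k = 1641.924 → ⌈·⌉ = 1642
j=11: r + 10k = 1811.324 → ⌈·⌉ = 1812
j=12: r + 11k = 1980.724 → ⌈·⌉ = 1981
j=13: r + 12k = 2150.124 → ⌈·⌉ = 2151
j=14: r + 13k = 2319.524 → ⌈·⌉ = 2320
j=15: r + 14k = 2488.924 → ⌈·⌉ = 2489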